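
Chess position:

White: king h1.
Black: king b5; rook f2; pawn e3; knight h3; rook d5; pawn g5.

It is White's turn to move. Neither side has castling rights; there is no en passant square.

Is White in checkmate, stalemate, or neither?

White to move; white king on h1.
In check: no.
King squares — g1: attacked by Nh3; g2: attacked by Rf2; h2: attacked by Rf2.
Legal moves for White: none.
Not in check and no legal moves → stalemate.

stalemate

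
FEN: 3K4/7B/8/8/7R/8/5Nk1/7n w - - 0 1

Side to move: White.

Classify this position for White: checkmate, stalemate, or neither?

neither

White to move; white king on d8.
In check: no.
Legal moves for White include: Ke8, Kc8, Ke7, Kd7, Kc7, Bg8, Bg6, Bf5, Be4+, Bd3, Bc2, Bb1, Rh6, Rh5, Rg4+, Rf4, Re4, Rd4, ... (list truncated; more exist).
White has legal moves and is not in check → neither.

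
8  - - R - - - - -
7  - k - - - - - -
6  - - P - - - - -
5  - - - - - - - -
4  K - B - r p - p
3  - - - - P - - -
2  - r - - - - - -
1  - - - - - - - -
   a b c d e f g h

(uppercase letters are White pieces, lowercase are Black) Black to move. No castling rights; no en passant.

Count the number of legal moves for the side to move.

Black to move; king on b7.
In check: yes, from the white pawn on c6.
Legal moves: Kxc8, Ka7, Kb6.
Count: 3.

3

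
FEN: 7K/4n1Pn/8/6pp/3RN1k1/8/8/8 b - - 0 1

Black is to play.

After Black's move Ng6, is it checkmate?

no

After Ng6: white king on h8; in check: yes, from the black knight on g6.
White has 2 legal replies: Kg8, Kxh7.
In check but a legal move exists → not checkmate.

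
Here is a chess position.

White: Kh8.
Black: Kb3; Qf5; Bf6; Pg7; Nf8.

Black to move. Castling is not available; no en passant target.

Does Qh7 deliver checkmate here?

yes

After Qh7: white king on h8; in check: yes, from the black queen on h7.
King squares — g7: attacked by Bf6; h7: attacked by Nf8; g8: attacked by Qh7.
White has no legal moves → checkmate.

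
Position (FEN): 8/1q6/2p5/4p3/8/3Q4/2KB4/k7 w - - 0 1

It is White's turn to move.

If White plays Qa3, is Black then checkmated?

yes

After Qa3: black king on a1; in check: yes, from the white queen on a3.
King squares — b1: attacked by Kc2; a2: attacked by Qa3; b2: attacked by Kc2.
Black has no legal moves → checkmate.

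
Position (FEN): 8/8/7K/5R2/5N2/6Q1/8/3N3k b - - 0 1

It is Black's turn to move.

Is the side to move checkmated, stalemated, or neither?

Black to move; black king on h1.
In check: no.
King squares — g1: attacked by Qg3; g2: attacked by Qg3; h2: attacked by Qg3.
Legal moves for Black: none.
Not in check and no legal moves → stalemate.

stalemate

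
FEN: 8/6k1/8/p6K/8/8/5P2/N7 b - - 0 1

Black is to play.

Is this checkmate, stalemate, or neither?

neither

Black to move; black king on g7.
In check: no.
Legal moves for Black: Kh8, Kg8, Kf8, Kh7, Kf7, Kf6, a4.
Black has 7 legal moves and is not in check → neither.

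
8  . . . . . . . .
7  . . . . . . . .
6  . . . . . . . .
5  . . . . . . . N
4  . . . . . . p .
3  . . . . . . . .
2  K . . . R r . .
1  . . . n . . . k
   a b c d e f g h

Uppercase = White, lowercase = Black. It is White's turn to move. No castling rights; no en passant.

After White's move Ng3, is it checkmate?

After Ng3: black king on h1; in check: yes, from the white knight on g3.
Black has 3 legal replies: Kh2, Kg2, Kg1.
In check but a legal move exists → not checkmate.

no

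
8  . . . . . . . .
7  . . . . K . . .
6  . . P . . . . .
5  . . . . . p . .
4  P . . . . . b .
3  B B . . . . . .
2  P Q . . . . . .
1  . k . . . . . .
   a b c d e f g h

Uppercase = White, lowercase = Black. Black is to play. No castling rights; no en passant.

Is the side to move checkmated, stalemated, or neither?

Black to move; black king on b1.
In check: yes, from the white queen on b2.
King squares — a1: attacked by Qb2; c1: attacked by Qb2; a2: attacked by Qb2; b2: attacked by Ba3; c2: attacked by Qb2.
Legal moves for Black: none.
In check with no legal moves → checkmate.

checkmate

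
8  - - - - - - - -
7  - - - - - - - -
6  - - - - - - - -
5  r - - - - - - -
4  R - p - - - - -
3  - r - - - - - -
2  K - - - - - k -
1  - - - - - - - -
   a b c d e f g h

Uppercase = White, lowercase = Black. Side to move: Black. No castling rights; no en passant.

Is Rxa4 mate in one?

After Rxa4: white king on a2; in check: yes, from the black rook on a4.
King squares — a1: attacked by Ra4; b1: attacked by Rb3; b2: attacked by Rb3; a3: attacked by Rb3; b3: attacked by Pc4.
White has no legal moves → checkmate.

yes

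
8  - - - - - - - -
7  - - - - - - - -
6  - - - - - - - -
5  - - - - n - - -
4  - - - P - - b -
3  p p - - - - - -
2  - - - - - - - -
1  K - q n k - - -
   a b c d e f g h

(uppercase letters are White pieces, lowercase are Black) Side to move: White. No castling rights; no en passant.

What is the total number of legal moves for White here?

0

White to move; king on a1.
In check: yes, from the black queen on c1.
Legal moves: none.
Count: 0.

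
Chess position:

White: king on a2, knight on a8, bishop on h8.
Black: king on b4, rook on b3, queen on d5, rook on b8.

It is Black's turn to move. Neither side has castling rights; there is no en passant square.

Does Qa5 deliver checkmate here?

After Qa5: white king on a2; in check: yes, from the black queen on a5.
King squares — a1: attacked by Qa5; b1: attacked by Rb3; b2: attacked by Rb3; a3: attacked by Rb3; b3: attacked by Kb4.
White has no legal moves → checkmate.

yes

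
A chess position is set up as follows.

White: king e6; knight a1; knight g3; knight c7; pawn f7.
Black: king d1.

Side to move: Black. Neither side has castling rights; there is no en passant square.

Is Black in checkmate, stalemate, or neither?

neither

Black to move; black king on d1.
In check: no.
Legal moves for Black: Kd2, Ke1, Kc1.
Black has 3 legal moves and is not in check → neither.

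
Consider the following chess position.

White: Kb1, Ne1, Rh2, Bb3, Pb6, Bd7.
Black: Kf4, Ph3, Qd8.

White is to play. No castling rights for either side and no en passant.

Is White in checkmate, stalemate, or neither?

neither

White to move; white king on b1.
In check: no.
Legal moves for White include: Be8, Bc8, Bde6, Bc6, Bf5, Bb5, Bg4, Bda4, Bxh3, Bg8, Bf7, Bbe6, Bd5, Bc4, Bba4, Bc2, Ba2, Bd1, ... (list truncated; more exist).
White has legal moves and is not in check → neither.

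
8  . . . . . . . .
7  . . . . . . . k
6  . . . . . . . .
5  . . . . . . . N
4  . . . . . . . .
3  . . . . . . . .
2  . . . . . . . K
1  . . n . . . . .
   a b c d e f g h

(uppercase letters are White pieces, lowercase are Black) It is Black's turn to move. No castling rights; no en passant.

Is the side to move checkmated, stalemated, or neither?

neither

Black to move; black king on h7.
In check: no.
Legal moves for Black: Kh8, Kg8, Kh6, Kg6, Nd3, Nb3, Ne2, Na2.
Black has 8 legal moves and is not in check → neither.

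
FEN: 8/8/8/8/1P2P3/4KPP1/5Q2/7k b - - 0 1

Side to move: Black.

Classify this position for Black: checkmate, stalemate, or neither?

stalemate

Black to move; black king on h1.
In check: no.
King squares — g1: attacked by Qf2; g2: attacked by Qf2; h2: attacked by Qf2.
Legal moves for Black: none.
Not in check and no legal moves → stalemate.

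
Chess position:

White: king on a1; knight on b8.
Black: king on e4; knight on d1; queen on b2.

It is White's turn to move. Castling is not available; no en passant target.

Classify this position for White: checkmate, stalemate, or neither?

checkmate

White to move; white king on a1.
In check: yes, from the black queen on b2.
King squares — b1: attacked by Qb2; a2: attacked by Qb2; b2: attacked by Nd1.
Legal moves for White: none.
In check with no legal moves → checkmate.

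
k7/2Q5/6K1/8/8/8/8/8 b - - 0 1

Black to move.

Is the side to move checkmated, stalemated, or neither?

stalemate

Black to move; black king on a8.
In check: no.
King squares — a7: attacked by Qc7; b7: attacked by Qc7; b8: attacked by Qc7.
Legal moves for Black: none.
Not in check and no legal moves → stalemate.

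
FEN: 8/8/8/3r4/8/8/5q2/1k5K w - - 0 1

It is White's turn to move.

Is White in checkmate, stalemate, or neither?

stalemate

White to move; white king on h1.
In check: no.
King squares — g1: attacked by Qf2; g2: attacked by Qf2; h2: attacked by Qf2.
Legal moves for White: none.
Not in check and no legal moves → stalemate.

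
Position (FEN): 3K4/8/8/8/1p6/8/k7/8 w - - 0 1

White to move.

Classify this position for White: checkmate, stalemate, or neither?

neither

White to move; white king on d8.
In check: no.
Legal moves for White: Ke8, Kc8, Ke7, Kd7, Kc7.
White has 5 legal moves and is not in check → neither.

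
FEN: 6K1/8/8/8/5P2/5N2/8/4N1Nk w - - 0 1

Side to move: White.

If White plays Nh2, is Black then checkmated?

After Nh2: black king on h1; in check: no.
Black is not in check, so this cannot be checkmate.

no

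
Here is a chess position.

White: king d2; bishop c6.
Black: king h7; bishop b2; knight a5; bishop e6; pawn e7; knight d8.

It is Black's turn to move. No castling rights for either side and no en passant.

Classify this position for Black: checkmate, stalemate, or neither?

neither

Black to move; black king on h7.
In check: no.
Legal moves for Black include: Nf7, Ndb7, Ndxc6, Kh8, Kg8, Kg7, Kh6, Kg6, Bg8, Bc8, Bf7, Bd7, Bf5, Bd5, Bg4, Bc4, Bh3, Bb3, ... (list truncated; more exist).
Black has legal moves and is not in check → neither.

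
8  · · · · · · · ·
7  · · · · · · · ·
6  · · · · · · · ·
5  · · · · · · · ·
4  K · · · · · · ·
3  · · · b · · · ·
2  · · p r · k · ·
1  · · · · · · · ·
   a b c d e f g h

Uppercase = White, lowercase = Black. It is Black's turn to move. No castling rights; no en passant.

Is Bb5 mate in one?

After Bb5: white king on a4; in check: yes, from the black bishop on b5.
White has 5 legal replies: Kxb5, Ka5, Kb4, Kb3, Ka3.
In check but a legal move exists → not checkmate.

no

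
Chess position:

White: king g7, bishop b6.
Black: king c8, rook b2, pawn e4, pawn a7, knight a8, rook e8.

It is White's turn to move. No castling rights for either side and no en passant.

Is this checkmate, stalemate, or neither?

White to move; white king on g7.
In check: no.
Legal moves for White: Kh7, Kf7, Kh6, Kg6, Kf6, Bd8, Bc7, Bxa7, Bc5, Ba5, Bd4, Be3, Bf2, Bg1.
White has 14 legal moves and is not in check → neither.

neither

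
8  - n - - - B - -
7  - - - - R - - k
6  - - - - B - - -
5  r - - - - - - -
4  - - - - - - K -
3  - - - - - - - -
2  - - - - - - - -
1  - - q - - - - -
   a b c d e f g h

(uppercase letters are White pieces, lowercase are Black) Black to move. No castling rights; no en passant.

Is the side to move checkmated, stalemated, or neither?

neither

Black to move; black king on h7.
In check: yes, from the white rook on e7.
King squares — g6: available; h6: attacked by Bf8; g7: attacked by Re7; g8: attacked by Be6; h8: available.
Legal moves for Black: Kh8, Kg6.
Black is in check but has 2 legal moves → neither.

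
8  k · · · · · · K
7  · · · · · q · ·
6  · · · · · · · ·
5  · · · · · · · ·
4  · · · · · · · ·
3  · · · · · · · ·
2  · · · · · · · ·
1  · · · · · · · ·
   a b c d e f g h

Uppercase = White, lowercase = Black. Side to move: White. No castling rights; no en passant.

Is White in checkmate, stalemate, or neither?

stalemate

White to move; white king on h8.
In check: no.
King squares — g7: attacked by Qf7; h7: attacked by Qf7; g8: attacked by Qf7.
Legal moves for White: none.
Not in check and no legal moves → stalemate.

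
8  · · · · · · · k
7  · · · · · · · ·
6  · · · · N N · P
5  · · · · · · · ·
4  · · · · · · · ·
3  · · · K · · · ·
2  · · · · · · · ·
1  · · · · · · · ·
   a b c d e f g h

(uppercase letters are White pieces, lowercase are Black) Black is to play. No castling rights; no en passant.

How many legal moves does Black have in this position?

0

Black to move; king on h8.
In check: no.
Legal moves: none.
Count: 0.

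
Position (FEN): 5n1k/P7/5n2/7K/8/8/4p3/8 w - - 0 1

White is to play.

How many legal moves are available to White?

White to move; king on h5.
In check: yes, from the black knight on f6.
Legal moves: Kh6, Kg5, Kh4.
Count: 3.

3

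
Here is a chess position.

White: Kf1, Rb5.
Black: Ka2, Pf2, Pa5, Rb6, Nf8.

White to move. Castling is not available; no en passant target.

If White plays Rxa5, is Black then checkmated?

no

After Rxa5: black king on a2; in check: yes, from the white rook on a5.
Black has 3 legal replies: Kb3, Kb2, Kb1.
In check but a legal move exists → not checkmate.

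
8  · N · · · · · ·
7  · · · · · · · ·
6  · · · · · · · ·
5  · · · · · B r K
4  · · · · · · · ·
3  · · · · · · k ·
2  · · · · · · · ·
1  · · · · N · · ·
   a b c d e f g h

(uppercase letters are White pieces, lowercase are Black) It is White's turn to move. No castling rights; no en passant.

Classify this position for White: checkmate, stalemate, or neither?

White to move; white king on h5.
In check: yes, from the black rook on g5.
Legal moves for White: Kh6, Kxg5.
White is in check but has 2 legal moves → neither.

neither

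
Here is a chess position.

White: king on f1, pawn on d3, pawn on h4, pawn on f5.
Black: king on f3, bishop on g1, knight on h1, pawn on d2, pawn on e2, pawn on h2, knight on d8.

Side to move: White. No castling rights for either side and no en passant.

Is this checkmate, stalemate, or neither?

White to move; white king on f1.
In check: yes, from the black pawn on e2.
King squares — e1: attacked by Pd2; g1: attacked by Ph2; e2: attacked by Kf3; f2: attacked by Bg1; g2: attacked by Kf3.
Legal moves for White: none.
In check with no legal moves → checkmate.

checkmate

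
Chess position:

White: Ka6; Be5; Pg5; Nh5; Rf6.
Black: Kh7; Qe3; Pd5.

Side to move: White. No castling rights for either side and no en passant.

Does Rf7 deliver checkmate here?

no

After Rf7: black king on h7; in check: yes, from the white rook on f7.
Black has 2 legal replies: Kg8, Kg6.
In check but a legal move exists → not checkmate.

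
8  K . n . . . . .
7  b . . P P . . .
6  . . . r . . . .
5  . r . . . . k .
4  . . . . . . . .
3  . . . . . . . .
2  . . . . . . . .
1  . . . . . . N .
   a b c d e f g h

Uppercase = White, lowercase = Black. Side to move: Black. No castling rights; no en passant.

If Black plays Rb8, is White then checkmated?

yes

After Rb8: white king on a8; in check: yes, from the black rook on b8.
King squares — a7: attacked by Nc8; b7: attacked by Rb8; b8: attacked by Ba7.
White has no legal moves → checkmate.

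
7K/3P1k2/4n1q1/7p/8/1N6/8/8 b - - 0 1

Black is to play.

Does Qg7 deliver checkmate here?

After Qg7: white king on h8; in check: yes, from the black queen on g7.
King squares — g7: attacked by Ne6; h7: attacked by Qg7; g8: attacked by Kf7.
White has no legal moves → checkmate.

yes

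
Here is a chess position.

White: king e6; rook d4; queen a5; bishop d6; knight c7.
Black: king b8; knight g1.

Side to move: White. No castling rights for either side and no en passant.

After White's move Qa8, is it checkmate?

After Qa8: black king on b8; in check: yes, from the white queen on a8.
King squares — a7: attacked by Qa8; b7: attacked by Qa8; c7: attacked by Bd6; a8: attacked by Nc7; c8: attacked by Qa8.
Black has no legal moves → checkmate.

yes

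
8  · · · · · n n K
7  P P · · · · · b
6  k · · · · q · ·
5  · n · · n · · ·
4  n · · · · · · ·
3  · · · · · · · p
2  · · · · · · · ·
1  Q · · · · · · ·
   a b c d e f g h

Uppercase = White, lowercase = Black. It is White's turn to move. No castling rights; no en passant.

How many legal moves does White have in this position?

0

White to move; king on h8.
In check: yes, from the black queen on f6.
Legal moves: none.
Count: 0.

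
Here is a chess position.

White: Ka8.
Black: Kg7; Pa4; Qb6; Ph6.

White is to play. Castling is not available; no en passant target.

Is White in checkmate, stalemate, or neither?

stalemate

White to move; white king on a8.
In check: no.
King squares — a7: attacked by Qb6; b7: attacked by Qb6; b8: attacked by Qb6.
Legal moves for White: none.
Not in check and no legal moves → stalemate.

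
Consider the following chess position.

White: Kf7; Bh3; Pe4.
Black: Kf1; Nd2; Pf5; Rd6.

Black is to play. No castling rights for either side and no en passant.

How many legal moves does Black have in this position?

4

Black to move; king on f1.
In check: yes, from the white bishop on h3.
Legal moves: Kf2, Ke2, Kg1, Ke1.
Count: 4.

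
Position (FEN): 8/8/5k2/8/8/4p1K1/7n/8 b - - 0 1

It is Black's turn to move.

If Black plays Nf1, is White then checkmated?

After Nf1: white king on g3; in check: yes, from the black knight on f1.
White has 6 legal replies: Kh4, Kg4, Kf4, Kh3, Kf3, Kg2.
In check but a legal move exists → not checkmate.

no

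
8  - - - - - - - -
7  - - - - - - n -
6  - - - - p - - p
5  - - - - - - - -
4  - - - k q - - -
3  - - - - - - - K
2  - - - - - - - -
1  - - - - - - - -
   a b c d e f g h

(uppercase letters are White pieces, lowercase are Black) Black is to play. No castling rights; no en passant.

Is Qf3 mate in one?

no

After Qf3: white king on h3; in check: yes, from the black queen on f3.
White has 2 legal replies: Kh4, Kh2.
In check but a legal move exists → not checkmate.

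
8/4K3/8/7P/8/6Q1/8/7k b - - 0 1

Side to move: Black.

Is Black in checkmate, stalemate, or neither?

Black to move; black king on h1.
In check: no.
King squares — g1: attacked by Qg3; g2: attacked by Qg3; h2: attacked by Qg3.
Legal moves for Black: none.
Not in check and no legal moves → stalemate.

stalemate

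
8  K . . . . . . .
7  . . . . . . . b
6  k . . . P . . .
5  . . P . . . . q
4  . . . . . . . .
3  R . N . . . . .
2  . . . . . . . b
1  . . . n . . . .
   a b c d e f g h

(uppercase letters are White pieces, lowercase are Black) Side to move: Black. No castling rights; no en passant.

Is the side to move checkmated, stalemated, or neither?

checkmate

Black to move; black king on a6.
In check: yes, from the white rook on a3.
King squares — a5: attacked by Ra3; b5: attacked by Nc3; b6: attacked by Pc5; a7: attacked by Ra3; b7: attacked by Ka8.
Legal moves for Black: none.
In check with no legal moves → checkmate.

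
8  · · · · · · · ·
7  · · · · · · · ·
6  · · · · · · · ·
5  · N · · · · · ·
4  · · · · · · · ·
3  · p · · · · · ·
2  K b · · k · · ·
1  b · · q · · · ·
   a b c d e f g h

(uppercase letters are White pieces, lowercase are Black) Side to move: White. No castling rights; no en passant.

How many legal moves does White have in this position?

0

White to move; king on a2.
In check: yes, from the black pawn on b3.
Legal moves: none.
Count: 0.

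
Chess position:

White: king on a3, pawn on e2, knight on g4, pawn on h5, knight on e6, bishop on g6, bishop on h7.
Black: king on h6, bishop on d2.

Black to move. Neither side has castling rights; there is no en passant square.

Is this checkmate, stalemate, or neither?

Black to move; black king on h6.
In check: yes, from the white knight on g4.
King squares — g5: attacked by Ne6; h5: attacked by Bg6; g6: attacked by Ph5; g7: attacked by Ne6; h7: attacked by Bg6.
Legal moves for Black: none.
In check with no legal moves → checkmate.

checkmate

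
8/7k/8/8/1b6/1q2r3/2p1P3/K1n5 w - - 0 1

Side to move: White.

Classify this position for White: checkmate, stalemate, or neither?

White to move; white king on a1.
In check: no.
King squares — b1: attacked by Pc2; a2: attacked by Nc1; b2: attacked by Qb3.
Legal moves for White: none.
Not in check and no legal moves → stalemate.

stalemate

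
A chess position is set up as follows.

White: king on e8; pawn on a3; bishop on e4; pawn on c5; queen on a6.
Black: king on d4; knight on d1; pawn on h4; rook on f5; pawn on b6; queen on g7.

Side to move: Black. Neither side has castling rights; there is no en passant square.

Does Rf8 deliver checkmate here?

After Rf8: white king on e8; in check: yes, from the black rook on f8.
King squares — d7: attacked by Qg7; e7: attacked by Qg7; f7: attacked by Qg7; d8: attacked by Rf8; f8: attacked by Qg7.
White has no legal moves → checkmate.

yes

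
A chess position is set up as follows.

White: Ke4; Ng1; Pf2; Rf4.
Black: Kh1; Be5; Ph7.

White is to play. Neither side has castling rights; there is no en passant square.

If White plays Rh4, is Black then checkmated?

After Rh4: black king on h1; in check: yes, from the white rook on h4.
Black has 3 legal replies: Kg2, Kxg1, Bh2.
In check but a legal move exists → not checkmate.

no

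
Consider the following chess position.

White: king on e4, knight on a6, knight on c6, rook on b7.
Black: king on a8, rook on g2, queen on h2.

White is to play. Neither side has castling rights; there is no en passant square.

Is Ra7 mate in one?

yes

After Ra7: black king on a8; in check: yes, from the white rook on a7.
King squares — a7: attacked by Nc6; b7: attacked by Ra7; b8: attacked by Na6.
Black has no legal moves → checkmate.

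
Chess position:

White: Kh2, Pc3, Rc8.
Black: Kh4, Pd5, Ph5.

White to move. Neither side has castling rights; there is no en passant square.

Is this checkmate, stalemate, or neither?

neither

White to move; white king on h2.
In check: no.
Legal moves for White: Rh8, Rg8, Rf8, Re8, Rd8, Rb8, Ra8, Rc7, Rc6, Rc5, Rc4+, Kg2, Kh1, Kg1, c4.
White has 15 legal moves and is not in check → neither.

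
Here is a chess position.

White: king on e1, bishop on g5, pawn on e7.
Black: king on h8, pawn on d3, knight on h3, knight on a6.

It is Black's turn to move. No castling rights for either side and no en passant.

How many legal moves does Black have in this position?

Black to move; king on h8.
In check: no.
Legal moves: Kg8, Kh7, Kg7, Nb8, Nc7, Nc5, Nb4, Nxg5, Nf4, Nf2, Ng1, d2+.
Count: 12.

12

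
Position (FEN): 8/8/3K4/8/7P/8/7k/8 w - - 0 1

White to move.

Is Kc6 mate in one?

After Kc6: black king on h2; in check: no.
Black is not in check, so this cannot be checkmate.

no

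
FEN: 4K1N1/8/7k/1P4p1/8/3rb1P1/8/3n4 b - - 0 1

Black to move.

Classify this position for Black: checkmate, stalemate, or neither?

neither

Black to move; black king on h6.
In check: yes, from the white knight on g8.
Legal moves for Black: Kh7, Kg7, Kg6, Kh5.
Black is in check but has 4 legal moves → neither.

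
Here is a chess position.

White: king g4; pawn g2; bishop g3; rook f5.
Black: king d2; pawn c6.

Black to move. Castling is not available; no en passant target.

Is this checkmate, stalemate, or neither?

Black to move; black king on d2.
In check: no.
Legal moves for Black: Ke3, Kd3, Kc3, Ke2, Kc2, Kd1, Kc1, c5.
Black has 8 legal moves and is not in check → neither.

neither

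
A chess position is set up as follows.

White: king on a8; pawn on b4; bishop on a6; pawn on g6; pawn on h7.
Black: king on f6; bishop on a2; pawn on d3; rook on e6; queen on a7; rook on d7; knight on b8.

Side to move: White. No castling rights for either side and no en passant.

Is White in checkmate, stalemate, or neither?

White to move; white king on a8.
In check: yes, from the black queen on a7.
King squares — a7: attacked by Rd7; b7: attacked by Qa7; b8: attacked by Qa7.
Legal moves for White: none.
In check with no legal moves → checkmate.

checkmate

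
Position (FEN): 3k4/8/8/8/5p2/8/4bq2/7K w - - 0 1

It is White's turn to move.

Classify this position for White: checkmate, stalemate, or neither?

White to move; white king on h1.
In check: no.
King squares — g1: attacked by Qf2; g2: attacked by Qf2; h2: attacked by Qf2.
Legal moves for White: none.
Not in check and no legal moves → stalemate.

stalemate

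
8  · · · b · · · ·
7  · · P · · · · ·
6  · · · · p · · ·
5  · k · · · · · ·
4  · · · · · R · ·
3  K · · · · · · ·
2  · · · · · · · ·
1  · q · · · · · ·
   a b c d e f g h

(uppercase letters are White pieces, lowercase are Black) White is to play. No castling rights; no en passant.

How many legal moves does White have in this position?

White to move; king on a3.
In check: no.
Legal moves: Rf8, Rf7, Rf6, Rf5+, Rh4, Rg4, Re4, Rd4, Rc4, Rb4+, Ra4, Rf3, Rf2, Rf1, cxd8=Q, cxd8=R, cxd8=B, cxd8=N, c8=Q, c8=R, c8=B, c8=N.
Count: 22.

22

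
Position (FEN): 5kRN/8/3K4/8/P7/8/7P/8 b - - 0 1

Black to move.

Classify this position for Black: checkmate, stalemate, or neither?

Black to move; black king on f8.
In check: yes, from the white rook on g8.
Legal moves for Black: Kxg8.
Black is in check but has 1 legal move → neither.

neither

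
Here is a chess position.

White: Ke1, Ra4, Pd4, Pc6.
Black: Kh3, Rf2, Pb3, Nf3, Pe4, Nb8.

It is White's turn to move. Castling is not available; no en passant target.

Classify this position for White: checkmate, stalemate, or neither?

neither

White to move; white king on e1.
In check: yes, from the black knight on f3.
Legal moves for White: Kxf2, Kd1.
White is in check but has 2 legal moves → neither.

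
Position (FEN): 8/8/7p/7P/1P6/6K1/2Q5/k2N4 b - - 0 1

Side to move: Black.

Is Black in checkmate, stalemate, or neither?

Black to move; black king on a1.
In check: no.
King squares — b1: attacked by Qc2; a2: attacked by Qc2; b2: attacked by Nd1.
Legal moves for Black: none.
Not in check and no legal moves → stalemate.

stalemate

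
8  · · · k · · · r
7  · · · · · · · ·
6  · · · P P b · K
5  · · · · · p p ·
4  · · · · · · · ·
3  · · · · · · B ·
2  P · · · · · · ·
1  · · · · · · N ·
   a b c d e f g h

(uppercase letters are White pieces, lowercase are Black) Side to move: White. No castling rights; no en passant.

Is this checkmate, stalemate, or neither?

White to move; white king on h6.
In check: yes, from the black rook on h8.
King squares — g5: attacked by Bf6; h5: attacked by Rh8; g6: available; g7: attacked by Bf6; h7: attacked by Rh8.
Legal moves for White: Kg6.
White is in check but has 1 legal move → neither.

neither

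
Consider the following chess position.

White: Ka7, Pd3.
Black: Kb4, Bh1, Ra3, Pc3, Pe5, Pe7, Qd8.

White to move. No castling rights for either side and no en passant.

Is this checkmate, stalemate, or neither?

White to move; white king on a7.
In check: yes, from the black rook on a3.
King squares — a6: attacked by Ra3; b6: attacked by Qd8; b7: attacked by Bh1; a8: attacked by Bh1; b8: attacked by Qd8.
Legal moves for White: none.
In check with no legal moves → checkmate.

checkmate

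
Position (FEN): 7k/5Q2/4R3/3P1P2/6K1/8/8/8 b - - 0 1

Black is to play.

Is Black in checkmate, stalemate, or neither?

stalemate

Black to move; black king on h8.
In check: no.
King squares — g7: attacked by Qf7; h7: attacked by Qf7; g8: attacked by Qf7.
Legal moves for Black: none.
Not in check and no legal moves → stalemate.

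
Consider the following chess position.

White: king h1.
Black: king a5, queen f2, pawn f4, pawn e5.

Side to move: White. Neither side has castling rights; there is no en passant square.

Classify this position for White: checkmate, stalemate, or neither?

stalemate

White to move; white king on h1.
In check: no.
King squares — g1: attacked by Qf2; g2: attacked by Qf2; h2: attacked by Qf2.
Legal moves for White: none.
Not in check and no legal moves → stalemate.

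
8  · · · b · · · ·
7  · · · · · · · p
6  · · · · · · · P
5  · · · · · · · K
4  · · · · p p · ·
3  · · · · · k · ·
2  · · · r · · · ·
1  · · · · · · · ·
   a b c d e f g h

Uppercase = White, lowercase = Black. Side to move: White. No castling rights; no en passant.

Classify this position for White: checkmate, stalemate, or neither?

White to move; white king on h5.
In check: no.
King squares — g4: attacked by Kf3; h4: attacked by Bd8; g5: attacked by Bd8; g6: attacked by Ph7; h6: own pawn.
Legal moves for White: none.
Not in check and no legal moves → stalemate.

stalemate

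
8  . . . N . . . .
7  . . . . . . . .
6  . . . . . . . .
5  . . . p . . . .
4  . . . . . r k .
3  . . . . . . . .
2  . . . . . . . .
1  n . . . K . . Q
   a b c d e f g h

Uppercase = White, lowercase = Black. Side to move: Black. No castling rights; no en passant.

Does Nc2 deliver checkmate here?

After Nc2: white king on e1; in check: yes, from the black knight on c2.
White has 3 legal replies: Ke2, Kd2, Kd1.
In check but a legal move exists → not checkmate.

no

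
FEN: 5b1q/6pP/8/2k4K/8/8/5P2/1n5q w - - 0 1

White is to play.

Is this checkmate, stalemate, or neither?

White to move; white king on h5.
In check: yes, from the black queen on h1.
King squares — g4: available; h4: attacked by Qh1; g5: available; g6: available; h6: attacked by Qh1.
Legal moves for White: Kg6, Kg5, Kg4.
White is in check but has 3 legal moves → neither.

neither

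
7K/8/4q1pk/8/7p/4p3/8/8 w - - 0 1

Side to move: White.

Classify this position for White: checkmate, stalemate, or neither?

stalemate

White to move; white king on h8.
In check: no.
King squares — g7: attacked by Kh6; h7: attacked by Kh6; g8: attacked by Qe6.
Legal moves for White: none.
Not in check and no legal moves → stalemate.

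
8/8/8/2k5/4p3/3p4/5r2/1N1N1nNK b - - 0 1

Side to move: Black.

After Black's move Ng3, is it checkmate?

After Ng3: white king on h1; in check: yes, from the black knight on g3.
King squares — g1: own knight; g2: attacked by Rf2; h2: attacked by Rf2.
White has no legal moves → checkmate.

yes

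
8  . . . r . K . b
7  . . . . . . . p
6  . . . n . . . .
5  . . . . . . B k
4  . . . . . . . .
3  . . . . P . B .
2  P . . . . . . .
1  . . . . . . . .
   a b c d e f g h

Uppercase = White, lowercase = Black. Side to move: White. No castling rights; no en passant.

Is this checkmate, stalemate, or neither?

neither

White to move; white king on f8.
In check: yes, from the black rook on d8.
Legal moves for White: Ke7, Bxd8.
White is in check but has 2 legal moves → neither.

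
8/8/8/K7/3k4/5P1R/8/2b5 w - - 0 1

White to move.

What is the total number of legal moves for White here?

14

White to move; king on a5.
In check: no.
Legal moves: Kb6, Ka6, Kb5, Kb4, Ka4, Rh8, Rh7, Rh6, Rh5, Rh4+, Rg3, Rh2, Rh1, f4.
Count: 14.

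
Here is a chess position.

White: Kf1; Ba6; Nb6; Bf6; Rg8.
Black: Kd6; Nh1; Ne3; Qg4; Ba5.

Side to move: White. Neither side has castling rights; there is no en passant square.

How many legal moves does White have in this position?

White to move; king on f1.
In check: yes, from the black knight on e3.
Legal moves: none.
Count: 0.

0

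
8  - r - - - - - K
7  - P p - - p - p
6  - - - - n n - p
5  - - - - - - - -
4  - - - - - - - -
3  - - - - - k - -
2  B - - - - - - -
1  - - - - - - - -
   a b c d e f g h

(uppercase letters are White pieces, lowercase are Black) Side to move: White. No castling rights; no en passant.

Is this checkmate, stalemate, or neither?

White to move; white king on h8.
In check: yes, from the black rook on b8.
King squares — g7: attacked by Ne6; h7: attacked by Nf6; g8: attacked by Nf6.
Legal moves for White: none.
In check with no legal moves → checkmate.

checkmate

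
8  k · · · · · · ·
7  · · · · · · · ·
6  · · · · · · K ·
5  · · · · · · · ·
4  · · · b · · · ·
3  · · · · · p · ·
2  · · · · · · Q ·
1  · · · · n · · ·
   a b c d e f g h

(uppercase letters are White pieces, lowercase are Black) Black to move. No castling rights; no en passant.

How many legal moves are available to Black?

20

Black to move; king on a8.
In check: no.
Legal moves: Kb8, Kb7, Ka7, Bh8, Bg7, Ba7, Bf6, Bb6, Be5, Bc5, Be3, Bc3, Bf2, Bb2, Bg1, Ba1, Nd3, Nxg2, Nc2, fxg2.
Count: 20.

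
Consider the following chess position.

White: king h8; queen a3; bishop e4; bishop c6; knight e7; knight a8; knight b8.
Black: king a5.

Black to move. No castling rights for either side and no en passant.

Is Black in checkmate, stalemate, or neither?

checkmate

Black to move; black king on a5.
In check: yes, from the white queen on a3.
King squares — a4: attacked by Qa3; b4: attacked by Qa3; b5: attacked by Bc6; a6: attacked by Qa3; b6: attacked by Na8.
Legal moves for Black: none.
In check with no legal moves → checkmate.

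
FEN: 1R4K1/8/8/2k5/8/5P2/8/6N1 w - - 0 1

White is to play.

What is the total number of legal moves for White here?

20

White to move; king on g8.
In check: no.
Legal moves: Kh8, Kf8, Kh7, Kg7, Kf7, Rf8, Re8, Rd8, Rc8+, Ra8, Rb7, Rb6, Rb5+, Rb4, Rb3, Rb2, Rb1, Nh3, Ne2, f4.
Count: 20.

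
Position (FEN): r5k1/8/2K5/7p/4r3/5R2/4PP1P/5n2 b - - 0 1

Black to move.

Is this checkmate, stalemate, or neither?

Black to move; black king on g8.
In check: no.
Legal moves for Black include: Kh8, Kh7, Kg7, Rf8, Rae8, Rd8, Rc8+, Rb8, Ra7, Ra6+, Ra5, Raa4, Ra3, Ra2, Ra1, Ree8, Re7, Re6+, ... (list truncated; more exist).
Black has legal moves and is not in check → neither.

neither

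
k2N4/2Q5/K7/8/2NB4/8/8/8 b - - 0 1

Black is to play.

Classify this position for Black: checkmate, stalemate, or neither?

stalemate

Black to move; black king on a8.
In check: no.
King squares — a7: attacked by Bd4; b7: attacked by Ka6; b8: attacked by Qc7.
Legal moves for Black: none.
Not in check and no legal moves → stalemate.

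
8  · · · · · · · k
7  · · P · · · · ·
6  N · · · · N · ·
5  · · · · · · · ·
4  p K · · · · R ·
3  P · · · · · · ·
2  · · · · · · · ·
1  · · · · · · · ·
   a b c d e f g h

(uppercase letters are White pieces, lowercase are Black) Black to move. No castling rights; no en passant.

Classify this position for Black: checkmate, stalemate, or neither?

Black to move; black king on h8.
In check: no.
King squares — g7: attacked by Rg4; h7: attacked by Nf6; g8: attacked by Rg4.
Legal moves for Black: none.
Not in check and no legal moves → stalemate.

stalemate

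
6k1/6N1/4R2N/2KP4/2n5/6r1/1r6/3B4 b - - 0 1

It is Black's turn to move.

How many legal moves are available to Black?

4

Black to move; king on g8.
In check: yes, from the white knight on h6.
Legal moves: Kh8, Kf8, Kh7, Kxg7.
Count: 4.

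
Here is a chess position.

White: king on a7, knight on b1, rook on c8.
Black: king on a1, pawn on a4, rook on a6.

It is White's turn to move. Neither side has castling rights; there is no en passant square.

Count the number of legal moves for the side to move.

3

White to move; king on a7.
In check: yes, from the black rook on a6.
Legal moves: Kb8, Kb7, Kxa6.
Count: 3.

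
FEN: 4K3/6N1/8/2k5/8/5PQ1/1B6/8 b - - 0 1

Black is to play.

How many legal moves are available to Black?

6

Black to move; king on c5.
In check: no.
Legal moves: Kc6, Kb6, Kd5, Kb5, Kc4, Kb4.
Count: 6.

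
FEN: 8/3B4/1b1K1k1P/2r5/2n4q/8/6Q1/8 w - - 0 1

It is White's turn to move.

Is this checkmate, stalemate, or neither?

checkmate

White to move; white king on d6.
In check: yes, from the black knight on c4.
King squares — c5: attacked by Bb6; d5: attacked by Rc5; e5: attacked by Nc4; c6: attacked by Rc5; e6: attacked by Kf6; c7: attacked by Rc5; d7: own bishop; e7: attacked by Kf6.
Legal moves for White: none.
In check with no legal moves → checkmate.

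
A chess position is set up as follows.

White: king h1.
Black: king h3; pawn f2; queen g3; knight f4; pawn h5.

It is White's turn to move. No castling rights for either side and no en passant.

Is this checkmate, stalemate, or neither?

stalemate

White to move; white king on h1.
In check: no.
King squares — g1: attacked by Pf2; g2: attacked by Qg3; h2: attacked by Qg3.
Legal moves for White: none.
Not in check and no legal moves → stalemate.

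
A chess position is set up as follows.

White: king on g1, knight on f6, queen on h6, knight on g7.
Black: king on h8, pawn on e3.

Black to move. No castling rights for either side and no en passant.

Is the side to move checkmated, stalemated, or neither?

checkmate

Black to move; black king on h8.
In check: yes, from the white queen on h6.
King squares — g7: attacked by Qh6; h7: attacked by Nf6; g8: attacked by Nf6.
Legal moves for Black: none.
In check with no legal moves → checkmate.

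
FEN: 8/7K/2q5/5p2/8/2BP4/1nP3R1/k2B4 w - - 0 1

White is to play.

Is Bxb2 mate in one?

no

After Bxb2: black king on a1; in check: yes, from the white bishop on b2.
Black has 3 legal replies: Kxb2, Ka2, Kb1.
In check but a legal move exists → not checkmate.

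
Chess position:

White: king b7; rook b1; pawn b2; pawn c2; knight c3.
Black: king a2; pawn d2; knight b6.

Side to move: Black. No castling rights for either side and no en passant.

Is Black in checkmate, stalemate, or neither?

checkmate

Black to move; black king on a2.
In check: yes, from the white knight on c3.
King squares — a1: attacked by Rb1; b1: attacked by Nc3; b2: attacked by Rb1; a3: attacked by Pb2; b3: attacked by Pc2.
Legal moves for Black: none.
In check with no legal moves → checkmate.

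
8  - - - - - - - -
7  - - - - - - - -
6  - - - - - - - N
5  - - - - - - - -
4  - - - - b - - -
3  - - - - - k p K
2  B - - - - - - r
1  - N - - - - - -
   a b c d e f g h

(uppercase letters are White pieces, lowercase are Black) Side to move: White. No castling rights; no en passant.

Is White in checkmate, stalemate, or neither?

checkmate

White to move; white king on h3.
In check: yes, from the black rook on h2.
King squares — g2: attacked by Rh2; h2: attacked by Pg3; g3: attacked by Kf3; g4: attacked by Kf3; h4: attacked by Rh2.
Legal moves for White: none.
In check with no legal moves → checkmate.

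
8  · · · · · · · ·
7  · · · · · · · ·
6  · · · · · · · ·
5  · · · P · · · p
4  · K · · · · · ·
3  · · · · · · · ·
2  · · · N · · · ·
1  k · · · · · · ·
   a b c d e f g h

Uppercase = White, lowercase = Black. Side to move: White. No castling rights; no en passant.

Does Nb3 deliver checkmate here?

After Nb3: black king on a1; in check: yes, from the white knight on b3.
Black has 3 legal replies: Kb2, Ka2, Kb1.
In check but a legal move exists → not checkmate.

no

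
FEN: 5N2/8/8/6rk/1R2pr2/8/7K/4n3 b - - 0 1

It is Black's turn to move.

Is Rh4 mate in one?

yes

After Rh4: white king on h2; in check: yes, from the black rook on h4.
King squares — g1: attacked by Rg5; h1: attacked by Rh4; g2: attacked by Ne1; g3: attacked by Rg5; h3: attacked by Rh4.
White has no legal moves → checkmate.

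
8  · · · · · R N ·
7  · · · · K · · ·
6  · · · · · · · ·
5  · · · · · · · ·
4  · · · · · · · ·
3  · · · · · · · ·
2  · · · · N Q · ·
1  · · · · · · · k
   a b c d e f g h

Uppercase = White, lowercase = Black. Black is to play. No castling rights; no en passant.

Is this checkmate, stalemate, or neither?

Black to move; black king on h1.
In check: no.
King squares — g1: attacked by Ne2; g2: attacked by Qf2; h2: attacked by Qf2.
Legal moves for Black: none.
Not in check and no legal moves → stalemate.

stalemate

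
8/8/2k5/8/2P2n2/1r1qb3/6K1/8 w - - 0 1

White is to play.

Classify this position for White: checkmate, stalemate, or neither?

neither

White to move; white king on g2.
In check: yes, from the black knight on f4.
Legal moves for White: Kg3, Kf3, Kh2, Kh1.
White is in check but has 4 legal moves → neither.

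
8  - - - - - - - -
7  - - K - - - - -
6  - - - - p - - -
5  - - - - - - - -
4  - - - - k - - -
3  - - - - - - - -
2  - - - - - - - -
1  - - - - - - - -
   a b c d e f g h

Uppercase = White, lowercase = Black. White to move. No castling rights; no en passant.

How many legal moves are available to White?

White to move; king on c7.
In check: no.
Legal moves: Kd8, Kc8, Kb8, Kd7, Kb7, Kd6, Kc6, Kb6.
Count: 8.

8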